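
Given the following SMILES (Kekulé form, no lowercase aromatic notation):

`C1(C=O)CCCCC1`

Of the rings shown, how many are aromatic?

0

The SMILES encodes a six-membered saturated carbon ring.
The 6-membered ring has only sp³ atoms, so it is not fully conjugated — not aromatic (cyclohexane).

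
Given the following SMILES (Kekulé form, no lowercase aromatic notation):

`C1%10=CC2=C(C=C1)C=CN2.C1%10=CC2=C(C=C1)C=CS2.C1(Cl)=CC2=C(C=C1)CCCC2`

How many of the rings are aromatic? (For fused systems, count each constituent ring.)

5

The SMILES encodes a six-membered carbon ring with three alternating C=C double bonds, fused to a five-membered ring containing one N–H nitrogen and two C=C double bonds; a six-membered carbon ring with three alternating C=C double bonds, fused to a five-membered ring containing one sulfur and two C=C double bonds; a six-membered carbon ring with three alternating C=C double bonds, fused to a saturated six-membered carbon ring.
The fused 6/5-membered bicyclic (with one N–H) is a single π system with 9 sp² atoms and 10 π electrons from ring double bonds plus a heteroatom lone pair. 10 = 4(2)+2, so the system is aromatic and both rings count as aromatic (indole).
The fused 6/5-membered bicyclic (with one sulfur) is a single π system with 9 sp² atoms and 10 π electrons from ring double bonds plus a heteroatom lone pair. 10 = 4(2)+2, so the system is aromatic and both rings count as aromatic (benzothiophene).
The 6-membered ring has a continuous p-orbital overlap around the ring; 3 ring double bonds give 6 π electrons. Since 6 = 4n+2 (n=1), it is aromatic (benzene ring).
The second 6-membered ring has four sp³ carbons, so it is not fully conjugated — not aromatic (cyclohexane ring).
5 of the 6 rings are aromatic. Total: 5.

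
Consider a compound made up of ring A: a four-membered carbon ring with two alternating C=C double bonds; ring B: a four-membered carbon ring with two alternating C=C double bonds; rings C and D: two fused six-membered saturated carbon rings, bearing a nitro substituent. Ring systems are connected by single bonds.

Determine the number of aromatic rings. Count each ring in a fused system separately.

0

Ring A has only sp² ring atoms; a planar conformation would have a fully conjugated π system of 4 electrons. But 4 = 4(1), which is 4n not 4n+2, so ring A is not aromatic (cyclobutadiene) — cyclobutadiene is antiaromatic and distorts to a rectangle.
Ring B has only sp² ring atoms; a planar conformation would have a fully conjugated π system of 4 electrons. But 4 = 4(1), which is 4n not 4n+2, so ring B is not aromatic (cyclobutadiene) — cyclobutadiene is antiaromatic and distorts to a rectangle.
Ring C has only sp³ atoms, so it is not fully conjugated — not aromatic (cyclohexane ring).
Ring D has only sp³ atoms, so it is not fully conjugated — not aromatic (cyclohexane ring).
No ring is aromatic. Total: 0.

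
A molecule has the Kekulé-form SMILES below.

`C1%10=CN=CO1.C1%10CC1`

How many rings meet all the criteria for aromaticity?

1

The SMILES encodes a five-membered ring with an oxygen at position 1 and a nitrogen at position 3 (in a C=N bond), with two double bonds; a three-membered saturated carbon ring.
The 5-membered ring with one oxygen and one =N– is fully conjugated (every ring atom contributes a p orbital); 2 ring double bonds (4 π electrons) plus a heteroatom lone pair (2) give 6 π electrons. 6 = 4(1)+2, so it is aromatic (oxazole).
The 3-membered ring has only sp³ atoms, so it is not fully conjugated — not aromatic (cyclopropane).
1 of the 2 rings is aromatic. Total: 1.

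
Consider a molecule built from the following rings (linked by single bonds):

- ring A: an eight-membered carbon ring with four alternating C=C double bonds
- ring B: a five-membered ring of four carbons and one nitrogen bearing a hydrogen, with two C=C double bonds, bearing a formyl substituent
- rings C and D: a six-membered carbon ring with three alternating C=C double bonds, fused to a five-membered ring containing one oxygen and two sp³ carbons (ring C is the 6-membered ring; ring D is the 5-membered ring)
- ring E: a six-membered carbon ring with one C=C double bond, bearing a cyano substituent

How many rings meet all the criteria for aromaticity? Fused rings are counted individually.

Ring A has only sp² ring atoms; a planar conformation would have a fully conjugated π system of 8 electrons. But 8 = 4(2), which is 4n not 4n+2, so ring A is not aromatic (cyclooctatetraene) — cyclooctatetraene distorts into a non-planar tub to avoid antiaromaticity.
Ring B has a continuous p-orbital overlap around the ring; 2 ring double bonds (4 π electrons) plus a heteroatom lone pair (2) give 6 π electrons. 6 = 4(1)+2, so ring B is aromatic (pyrrole).
Ring C is fully conjugated (every ring atom contributes a p orbital); 3 ring double bonds give 6 π electrons. 6 = 4(1)+2, so ring C is aromatic (benzene ring).
Ring D has two sp³ carbons, so it is not fully conjugated — not aromatic (oxolane ring).
Ring E has four sp³ carbons, so it is not fully conjugated — not aromatic (cyclohexene).
Aromatic: B, C. Total: 2.

2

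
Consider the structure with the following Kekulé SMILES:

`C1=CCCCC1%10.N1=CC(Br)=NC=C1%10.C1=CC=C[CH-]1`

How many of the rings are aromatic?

The SMILES encodes a six-membered carbon ring with one C=C double bond; a six-membered ring with nitrogens at positions 1 and 4 and three alternating double bonds; a five-membered all-carbon ring bearing a negative charge on one carbon, with two C=C double bonds.
The 6-membered ring has four sp³ carbons, so it is not fully conjugated — not aromatic (cyclohexene).
The 6-membered ring with two nitrogens (1,4) is planar and fully conjugated; 3 ring double bonds give 6 π electrons. That satisfies 4n+2 with n=1, so it is aromatic (pyrazine).
The 5-membered ring is fully conjugated (every ring atom contributes a p orbital); 2 ring double bonds (4 π electrons) plus the carbanion lone pair (2) give 6 π electrons. Since 6 = 4n+2 (n=1), it is aromatic (cyclopentadienyl anion).
2 of the 3 rings are aromatic. Total: 2.

2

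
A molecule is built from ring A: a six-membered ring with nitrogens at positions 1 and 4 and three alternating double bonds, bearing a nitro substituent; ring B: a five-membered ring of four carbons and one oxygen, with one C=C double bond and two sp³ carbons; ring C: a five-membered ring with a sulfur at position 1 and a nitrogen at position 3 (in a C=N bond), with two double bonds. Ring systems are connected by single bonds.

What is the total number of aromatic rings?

2

Ring A is fully conjugated (every ring atom contributes a p orbital); 3 ring double bonds give 6 π electrons. 6 = 4(1)+2, so ring A is aromatic (pyrazine).
Ring B has two sp³ carbons, so it is not fully conjugated — not aromatic (2,3-dihydrofuran).
Ring C is fully conjugated (every ring atom contributes a p orbital); 2 ring double bonds (4 π electrons) plus a heteroatom lone pair (2) give 6 π electrons. Since 6 = 4n+2 (n=1), ring C is aromatic (thiazole).
Aromatic: A, C. Total: 2.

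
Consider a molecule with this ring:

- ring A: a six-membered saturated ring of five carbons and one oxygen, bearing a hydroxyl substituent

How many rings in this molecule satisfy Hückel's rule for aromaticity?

Ring A has only sp³ atoms, so it is not fully conjugated — not aromatic (tetrahydropyran).

0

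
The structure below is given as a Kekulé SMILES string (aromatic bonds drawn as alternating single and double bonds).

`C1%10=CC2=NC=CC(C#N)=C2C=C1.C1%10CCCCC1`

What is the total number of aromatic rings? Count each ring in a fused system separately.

2

The SMILES encodes two fused six-membered rings, each with three alternating double bonds; one ring is all carbon and the other has one ring nitrogen; a six-membered saturated carbon ring.
The fused 6/6-membered bicyclic (with one nitrogen) is a single π system with 10 sp² atoms and 10 π electrons from ring double bonds. 10 = 4(2)+2, so the system is aromatic and both rings count as aromatic (quinoline).
The 6-membered ring has only sp³ atoms, so it is not fully conjugated — not aromatic (cyclohexane).
2 of the 3 rings are aromatic. Total: 2.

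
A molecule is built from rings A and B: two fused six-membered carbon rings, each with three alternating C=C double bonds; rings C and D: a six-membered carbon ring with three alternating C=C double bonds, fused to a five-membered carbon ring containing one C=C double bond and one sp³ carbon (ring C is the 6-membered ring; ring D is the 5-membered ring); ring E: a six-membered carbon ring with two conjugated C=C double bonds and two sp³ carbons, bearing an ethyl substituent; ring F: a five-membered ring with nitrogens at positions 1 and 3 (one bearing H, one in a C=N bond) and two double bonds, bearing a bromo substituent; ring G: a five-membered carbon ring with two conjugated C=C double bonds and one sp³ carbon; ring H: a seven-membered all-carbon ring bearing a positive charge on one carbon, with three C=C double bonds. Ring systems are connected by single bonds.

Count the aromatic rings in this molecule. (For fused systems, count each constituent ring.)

5

Rings A and B form a fused bicyclic system with 10 sp² atoms and 10 π electrons from ring double bonds. 10 = 4(2)+2, so the system is aromatic and both rings count as aromatic (naphthalene).
Ring C is planar and fully conjugated; 3 ring double bonds give 6 π electrons. That satisfies 4n+2 with n=1, so ring C is aromatic (benzene ring).
Ring D has one sp³ carbon, so it is not fully conjugated — not aromatic (cyclopentene ring).
Ring E has two sp³ carbons, so it is not fully conjugated — not aromatic (1,3-cyclohexadiene).
Ring F has a continuous p-orbital overlap around the ring; 2 ring double bonds (4 π electrons) plus a heteroatom lone pair (2) give 6 π electrons. Since 6 = 4n+2 (n=1), ring F is aromatic (imidazole).
Ring G has one sp³ carbon, so it is not fully conjugated — not aromatic (cyclopentadiene).
Ring H is fully conjugated (every ring atom contributes a p orbital); 3 ring double bonds (6 π electrons) plus the carbocation's empty p orbital (0, but keeps the ring conjugated) give 6 π electrons. That satisfies 4n+2 with n=1, so ring H is aromatic (tropylium cation).
Aromatic: A, B, C, F, H. Total: 5.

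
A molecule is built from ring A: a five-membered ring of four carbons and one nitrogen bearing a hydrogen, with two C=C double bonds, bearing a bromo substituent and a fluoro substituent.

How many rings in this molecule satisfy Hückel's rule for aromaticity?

Ring A is planar and fully conjugated; 2 ring double bonds (4 π electrons) plus a heteroatom lone pair (2) give 6 π electrons. That satisfies 4n+2 with n=1, so ring A is aromatic (pyrrole).

1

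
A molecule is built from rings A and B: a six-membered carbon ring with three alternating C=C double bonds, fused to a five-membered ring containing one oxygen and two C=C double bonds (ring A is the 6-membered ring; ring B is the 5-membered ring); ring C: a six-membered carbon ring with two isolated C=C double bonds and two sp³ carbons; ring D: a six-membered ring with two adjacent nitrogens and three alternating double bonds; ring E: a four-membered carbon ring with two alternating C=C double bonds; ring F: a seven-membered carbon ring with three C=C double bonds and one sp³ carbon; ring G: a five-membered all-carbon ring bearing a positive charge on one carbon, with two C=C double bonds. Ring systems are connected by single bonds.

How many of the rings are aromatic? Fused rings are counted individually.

Rings A and B form a fused bicyclic system (with one oxygen) with 9 sp² atoms and 10 π electrons from ring double bonds plus a heteroatom lone pair. 10 = 4(2)+2, so the system is aromatic and both rings count as aromatic (benzofuran).
Ring C has two sp³ carbons, so it is not fully conjugated — not aromatic (1,4-cyclohexadiene).
Ring D has a continuous p-orbital overlap around the ring; 3 ring double bonds give 6 π electrons. That satisfies 4n+2 with n=1, so ring D is aromatic (pyridazine).
Ring E has only sp² ring atoms; a planar conformation would have a fully conjugated π system of 4 electrons. But 4 = 4(1), which is 4n not 4n+2, so ring E is not aromatic (cyclobutadiene) — cyclobutadiene is antiaromatic and distorts to a rectangle.
Ring F has one sp³ carbon, so it is not fully conjugated — not aromatic (cycloheptatriene).
Ring G has only sp² ring atoms; a planar conformation would have a fully conjugated π system of 4 electrons. But 4 = 4(1), which is 4n not 4n+2, so ring G is not aromatic (cyclopentadienyl cation).
Aromatic: A, B, D. Total: 3.

3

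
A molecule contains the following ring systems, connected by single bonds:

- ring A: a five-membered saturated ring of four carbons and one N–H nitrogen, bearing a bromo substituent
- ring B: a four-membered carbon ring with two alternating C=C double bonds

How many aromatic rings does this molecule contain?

Ring A has only sp³ atoms, so it is not fully conjugated — not aromatic (pyrrolidine).
Ring B has only sp² ring atoms; a planar conformation would have a fully conjugated π system of 4 electrons. But 4 = 4(1), which is 4n not 4n+2, so ring B is not aromatic (cyclobutadiene) — cyclobutadiene is antiaromatic and distorts to a rectangle.
No ring is aromatic. Total: 0.

0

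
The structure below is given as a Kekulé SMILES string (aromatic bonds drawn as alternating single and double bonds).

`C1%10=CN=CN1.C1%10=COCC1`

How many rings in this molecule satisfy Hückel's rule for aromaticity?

1

The SMILES encodes a five-membered ring with nitrogens at positions 1 and 3 (one bearing H, one in a C=N bond) and two double bonds; a five-membered ring of four carbons and one oxygen, with one C=C double bond and two sp³ carbons.
The 5-membered ring with two nitrogens (one N–H, one =N–) has a continuous p-orbital overlap around the ring; 2 ring double bonds (4 π electrons) plus a heteroatom lone pair (2) give 6 π electrons. 6 = 4(1)+2, so it is aromatic (imidazole).
The 5-membered ring with one oxygen has two sp³ carbons, so it is not fully conjugated — not aromatic (2,3-dihydrofuran).
1 of the 2 rings is aromatic. Total: 1.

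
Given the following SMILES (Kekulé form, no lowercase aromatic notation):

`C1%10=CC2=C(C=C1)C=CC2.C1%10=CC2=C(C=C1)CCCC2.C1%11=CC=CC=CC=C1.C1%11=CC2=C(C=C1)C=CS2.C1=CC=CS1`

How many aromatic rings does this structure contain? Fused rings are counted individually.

5

The SMILES encodes a six-membered carbon ring with three alternating C=C double bonds, fused to a five-membered carbon ring containing one C=C double bond and one sp³ carbon; a six-membered carbon ring with three alternating C=C double bonds, fused to a saturated six-membered carbon ring; an eight-membered carbon ring with four alternating C=C double bonds; a six-membered carbon ring with three alternating C=C double bonds, fused to a five-membered ring containing one sulfur and two C=C double bonds; a five-membered ring of four carbons and one sulfur, with two C=C double bonds.
The 6-membered ring is planar and fully conjugated; 3 ring double bonds give 6 π electrons. 6 = 4(1)+2, so it is aromatic (benzene ring).
The 5-membered ring has one sp³ carbon, so it is not fully conjugated — not aromatic (cyclopentene ring).
The second 6-membered ring is planar and fully conjugated; 3 ring double bonds give 6 π electrons. Since 6 = 4n+2 (n=1), it is aromatic (benzene ring).
The third 6-membered ring has four sp³ carbons, so it is not fully conjugated — not aromatic (cyclohexane ring).
The 8-membered ring has only sp² ring atoms; a planar conformation would have a fully conjugated π system of 8 electrons. But 8 = 4(2), which is 4n not 4n+2, so it is not aromatic (cyclooctatetraene) — cyclooctatetraene distorts into a non-planar tub to avoid antiaromaticity.
The fused 6/5-membered bicyclic (with one sulfur) is a single π system with 9 sp² atoms and 10 π electrons from ring double bonds plus a heteroatom lone pair. 10 = 4(2)+2, so the system is aromatic and both rings count as aromatic (benzothiophene).
The 5-membered ring with one sulfur has a continuous p-orbital overlap around the ring; 2 ring double bonds (4 π electrons) plus a heteroatom lone pair (2) give 6 π electrons. 6 = 4(1)+2, so it is aromatic (thiophene).
5 of the 8 rings are aromatic. Total: 5.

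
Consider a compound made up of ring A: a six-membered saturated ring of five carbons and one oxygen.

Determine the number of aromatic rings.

Ring A has only sp³ atoms, so it is not fully conjugated — not aromatic (tetrahydropyran).

0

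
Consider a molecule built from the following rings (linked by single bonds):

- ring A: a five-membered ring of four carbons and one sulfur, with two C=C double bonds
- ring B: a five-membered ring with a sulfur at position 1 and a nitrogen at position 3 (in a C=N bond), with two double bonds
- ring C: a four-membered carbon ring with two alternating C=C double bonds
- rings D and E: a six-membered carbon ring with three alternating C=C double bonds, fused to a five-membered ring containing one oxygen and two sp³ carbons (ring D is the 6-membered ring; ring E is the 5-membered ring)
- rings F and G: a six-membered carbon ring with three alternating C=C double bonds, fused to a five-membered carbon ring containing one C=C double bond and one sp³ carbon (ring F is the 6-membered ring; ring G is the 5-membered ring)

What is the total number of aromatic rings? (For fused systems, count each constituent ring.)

Ring A is fully conjugated (every ring atom contributes a p orbital); 2 ring double bonds (4 π electrons) plus a heteroatom lone pair (2) give 6 π electrons. That satisfies 4n+2 with n=1, so ring A is aromatic (thiophene).
Ring B is fully conjugated (every ring atom contributes a p orbital); 2 ring double bonds (4 π electrons) plus a heteroatom lone pair (2) give 6 π electrons. That satisfies 4n+2 with n=1, so ring B is aromatic (thiazole).
Ring C has only sp² ring atoms; a planar conformation would have a fully conjugated π system of 4 electrons. But 4 = 4(1), which is 4n not 4n+2, so ring C is not aromatic (cyclobutadiene) — cyclobutadiene is antiaromatic and distorts to a rectangle.
Ring D is planar and fully conjugated; 3 ring double bonds give 6 π electrons. Since 6 = 4n+2 (n=1), ring D is aromatic (benzene ring).
Ring E has two sp³ carbons, so it is not fully conjugated — not aromatic (oxolane ring).
Ring F is fully conjugated (every ring atom contributes a p orbital); 3 ring double bonds give 6 π electrons. That satisfies 4n+2 with n=1, so ring F is aromatic (benzene ring).
Ring G has one sp³ carbon, so it is not fully conjugated — not aromatic (cyclopentene ring).
Aromatic: A, B, D, F. Total: 4.

4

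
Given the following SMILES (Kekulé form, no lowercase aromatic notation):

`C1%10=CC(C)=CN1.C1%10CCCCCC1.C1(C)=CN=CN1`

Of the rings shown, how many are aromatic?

2

The SMILES encodes a five-membered ring of four carbons and one nitrogen bearing a hydrogen, with two C=C double bonds; a seven-membered saturated carbon ring; a five-membered ring with nitrogens at positions 1 and 3 (one bearing H, one in a C=N bond) and two double bonds.
The 5-membered ring with one N–H is fully conjugated (every ring atom contributes a p orbital); 2 ring double bonds (4 π electrons) plus a heteroatom lone pair (2) give 6 π electrons. 6 = 4(1)+2, so it is aromatic (pyrrole).
The 7-membered ring has only sp³ atoms, so it is not fully conjugated — not aromatic (cycloheptane).
The 5-membered ring with two nitrogens (one N–H, one =N–) is fully conjugated (every ring atom contributes a p orbital); 2 ring double bonds (4 π electrons) plus a heteroatom lone pair (2) give 6 π electrons. Since 6 = 4n+2 (n=1), it is aromatic (imidazole).
2 of the 3 rings are aromatic. Total: 2.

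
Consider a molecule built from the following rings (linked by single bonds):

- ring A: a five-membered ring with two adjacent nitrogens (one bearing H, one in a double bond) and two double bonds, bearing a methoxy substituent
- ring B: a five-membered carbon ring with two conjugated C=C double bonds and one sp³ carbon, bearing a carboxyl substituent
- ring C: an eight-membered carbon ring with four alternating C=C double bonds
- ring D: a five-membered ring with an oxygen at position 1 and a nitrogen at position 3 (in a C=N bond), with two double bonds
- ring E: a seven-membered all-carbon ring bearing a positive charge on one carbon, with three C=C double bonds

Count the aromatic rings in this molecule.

3

Ring A has a continuous p-orbital overlap around the ring; 2 ring double bonds (4 π electrons) plus a heteroatom lone pair (2) give 6 π electrons. That satisfies 4n+2 with n=1, so ring A is aromatic (pyrazole).
Ring B has one sp³ carbon, so it is not fully conjugated — not aromatic (cyclopentadiene).
Ring C has only sp² ring atoms; a planar conformation would have a fully conjugated π system of 8 electrons. But 8 = 4(2), which is 4n not 4n+2, so ring C is not aromatic (cyclooctatetraene) — cyclooctatetraene distorts into a non-planar tub to avoid antiaromaticity.
Ring D is fully conjugated (every ring atom contributes a p orbital); 2 ring double bonds (4 π electrons) plus a heteroatom lone pair (2) give 6 π electrons. Since 6 = 4n+2 (n=1), ring D is aromatic (oxazole).
Ring E is fully conjugated (every ring atom contributes a p orbital); 3 ring double bonds (6 π electrons) plus the carbocation's empty p orbital (0, but keeps the ring conjugated) give 6 π electrons. That satisfies 4n+2 with n=1, so ring E is aromatic (tropylium cation).
Aromatic: A, D, E. Total: 3.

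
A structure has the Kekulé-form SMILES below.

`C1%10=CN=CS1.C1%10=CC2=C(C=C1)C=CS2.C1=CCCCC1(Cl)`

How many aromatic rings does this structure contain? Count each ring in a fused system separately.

The SMILES encodes a five-membered ring with a sulfur at position 1 and a nitrogen at position 3 (in a C=N bond), with two double bonds; a six-membered carbon ring with three alternating C=C double bonds, fused to a five-membered ring containing one sulfur and two C=C double bonds; a six-membered carbon ring with one C=C double bond.
The 5-membered ring with one sulfur and one =N– has a continuous p-orbital overlap around the ring; 2 ring double bonds (4 π electrons) plus a heteroatom lone pair (2) give 6 π electrons. Since 6 = 4n+2 (n=1), it is aromatic (thiazole).
The fused 6/5-membered bicyclic (with one sulfur) is a single π system with 9 sp² atoms and 10 π electrons from ring double bonds plus a heteroatom lone pair. 10 = 4(2)+2, so the system is aromatic and both rings count as aromatic (benzothiophene).
The 6-membered ring has four sp³ carbons, so it is not fully conjugated — not aromatic (cyclohexene).
3 of the 4 rings are aromatic. Total: 3.

3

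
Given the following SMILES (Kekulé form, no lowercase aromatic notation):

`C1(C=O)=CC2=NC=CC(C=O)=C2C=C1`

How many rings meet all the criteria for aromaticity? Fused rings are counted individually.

2

The SMILES encodes two fused six-membered rings, each with three alternating double bonds; one ring is all carbon and the other has one ring nitrogen.
The fused 6/6-membered bicyclic (with one nitrogen) is a single π system with 10 sp² atoms and 10 π electrons from ring double bonds. 10 = 4(2)+2, so the system is aromatic and both rings count as aromatic (quinoline).
2 of the 2 rings are aromatic. Total: 2.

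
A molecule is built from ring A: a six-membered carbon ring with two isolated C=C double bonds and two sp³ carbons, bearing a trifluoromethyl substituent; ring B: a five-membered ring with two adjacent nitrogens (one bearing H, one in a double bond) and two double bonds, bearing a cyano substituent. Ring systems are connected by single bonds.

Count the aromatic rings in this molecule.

Ring A has two sp³ carbons, so it is not fully conjugated — not aromatic (1,4-cyclohexadiene).
Ring B has a continuous p-orbital overlap around the ring; 2 ring double bonds (4 π electrons) plus a heteroatom lone pair (2) give 6 π electrons. Since 6 = 4n+2 (n=1), ring B is aromatic (pyrazole).
Aromatic: B. Total: 1.

1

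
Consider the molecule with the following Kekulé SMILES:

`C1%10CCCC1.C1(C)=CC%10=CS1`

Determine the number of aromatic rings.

The SMILES encodes a five-membered saturated carbon ring; a five-membered ring of four carbons and one sulfur, with two C=C double bonds.
The 5-membered ring has only sp³ atoms, so it is not fully conjugated — not aromatic (cyclopentane).
The 5-membered ring with one sulfur has a continuous p-orbital overlap around the ring; 2 ring double bonds (4 π electrons) plus a heteroatom lone pair (2) give 6 π electrons. That satisfies 4n+2 with n=1, so it is aromatic (thiophene).
1 of the 2 rings is aromatic. Total: 1.

1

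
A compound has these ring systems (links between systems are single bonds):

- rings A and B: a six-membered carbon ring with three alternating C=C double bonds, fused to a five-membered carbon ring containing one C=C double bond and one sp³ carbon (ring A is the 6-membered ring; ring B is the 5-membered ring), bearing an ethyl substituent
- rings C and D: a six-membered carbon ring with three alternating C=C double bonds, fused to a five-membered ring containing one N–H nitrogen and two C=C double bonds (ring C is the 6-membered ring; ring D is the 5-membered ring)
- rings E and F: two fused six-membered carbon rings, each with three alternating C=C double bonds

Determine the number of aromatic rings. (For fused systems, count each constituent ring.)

Ring A is planar and fully conjugated; 3 ring double bonds give 6 π electrons. That satisfies 4n+2 with n=1, so ring A is aromatic (benzene ring).
Ring B has one sp³ carbon, so it is not fully conjugated — not aromatic (cyclopentene ring).
Rings C and D form a fused bicyclic system (with one N–H) with 9 sp² atoms and 10 π electrons from ring double bonds plus a heteroatom lone pair. 10 = 4(2)+2, so the system is aromatic and both rings count as aromatic (indole).
Rings E and F form a fused bicyclic system with 10 sp² atoms and 10 π electrons from ring double bonds. 10 = 4(2)+2, so the system is aromatic and both rings count as aromatic (naphthalene).
Aromatic: A, C, D, E, F. Total: 5.

5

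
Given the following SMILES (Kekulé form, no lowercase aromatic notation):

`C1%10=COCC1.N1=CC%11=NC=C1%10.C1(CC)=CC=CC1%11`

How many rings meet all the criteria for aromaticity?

The SMILES encodes a five-membered ring of four carbons and one oxygen, with one C=C double bond and two sp³ carbons; a six-membered ring with nitrogens at positions 1 and 4 and three alternating double bonds; a five-membered carbon ring with two conjugated C=C double bonds and one sp³ carbon.
The 5-membered ring with one oxygen has two sp³ carbons, so it is not fully conjugated — not aromatic (2,3-dihydrofuran).
The 6-membered ring with two nitrogens (1,4) is planar and fully conjugated; 3 ring double bonds give 6 π electrons. 6 = 4(1)+2, so it is aromatic (pyrazine).
The 5-membered ring has one sp³ carbon, so it is not fully conjugated — not aromatic (cyclopentadiene).
1 of the 3 rings is aromatic. Total: 1.

1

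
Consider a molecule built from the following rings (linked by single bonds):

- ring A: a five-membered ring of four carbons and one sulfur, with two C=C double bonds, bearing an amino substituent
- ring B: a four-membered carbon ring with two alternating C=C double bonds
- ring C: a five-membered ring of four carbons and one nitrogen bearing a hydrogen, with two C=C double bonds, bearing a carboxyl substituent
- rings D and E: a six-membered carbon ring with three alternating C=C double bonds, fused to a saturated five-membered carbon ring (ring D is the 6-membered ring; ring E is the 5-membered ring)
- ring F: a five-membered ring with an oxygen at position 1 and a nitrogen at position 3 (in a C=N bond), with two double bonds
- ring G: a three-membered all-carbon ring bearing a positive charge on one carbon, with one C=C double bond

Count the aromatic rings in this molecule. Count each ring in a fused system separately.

5

Ring A is planar and fully conjugated; 2 ring double bonds (4 π electrons) plus a heteroatom lone pair (2) give 6 π electrons. 6 = 4(1)+2, so ring A is aromatic (thiophene).
Ring B has only sp² ring atoms; a planar conformation would have a fully conjugated π system of 4 electrons. But 4 = 4(1), which is 4n not 4n+2, so ring B is not aromatic (cyclobutadiene) — cyclobutadiene is antiaromatic and distorts to a rectangle.
Ring C is fully conjugated (every ring atom contributes a p orbital); 2 ring double bonds (4 π electrons) plus a heteroatom lone pair (2) give 6 π electrons. That satisfies 4n+2 with n=1, so ring C is aromatic (pyrrole).
Ring D is planar and fully conjugated; 3 ring double bonds give 6 π electrons. Since 6 = 4n+2 (n=1), ring D is aromatic (benzene ring).
Ring E has three sp³ carbons, so it is not fully conjugated — not aromatic (cyclopentane ring).
Ring F has a continuous p-orbital overlap around the ring; 2 ring double bonds (4 π electrons) plus a heteroatom lone pair (2) give 6 π electrons. Since 6 = 4n+2 (n=1), ring F is aromatic (oxazole).
Ring G is planar and fully conjugated; 1 ring double bond (2 π electrons) plus the carbocation's empty p orbital (0, but keeps the ring conjugated) give 2 π electrons. That satisfies 4n+2 with n=0, so ring G is aromatic (cyclopropenyl cation).
Aromatic: A, C, D, F, G. Total: 5.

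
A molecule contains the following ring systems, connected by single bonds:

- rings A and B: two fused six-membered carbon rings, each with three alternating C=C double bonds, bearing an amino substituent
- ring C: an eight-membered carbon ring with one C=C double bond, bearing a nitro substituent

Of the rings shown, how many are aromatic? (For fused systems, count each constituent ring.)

Rings A and B form a fused bicyclic system with 10 sp² atoms and 10 π electrons from ring double bonds. 10 = 4(2)+2, so the system is aromatic and both rings count as aromatic (naphthalene).
Ring C has six sp³ carbons, so it is not fully conjugated — not aromatic (cyclooctene).
Aromatic: A, B. Total: 2.

2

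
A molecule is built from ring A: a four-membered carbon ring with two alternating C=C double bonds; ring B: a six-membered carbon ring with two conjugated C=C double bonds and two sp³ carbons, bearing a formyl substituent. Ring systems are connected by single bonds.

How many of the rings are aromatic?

Ring A has only sp² ring atoms; a planar conformation would have a fully conjugated π system of 4 electrons. But 4 = 4(1), which is 4n not 4n+2, so ring A is not aromatic (cyclobutadiene) — cyclobutadiene is antiaromatic and distorts to a rectangle.
Ring B has two sp³ carbons, so it is not fully conjugated — not aromatic (1,3-cyclohexadiene).
No ring is aromatic. Total: 0.

0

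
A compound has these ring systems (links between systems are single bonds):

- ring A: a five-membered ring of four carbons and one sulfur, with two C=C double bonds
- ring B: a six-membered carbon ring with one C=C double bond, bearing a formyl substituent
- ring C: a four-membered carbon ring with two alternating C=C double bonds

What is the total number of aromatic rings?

1

Ring A is fully conjugated (every ring atom contributes a p orbital); 2 ring double bonds (4 π electrons) plus a heteroatom lone pair (2) give 6 π electrons. That satisfies 4n+2 with n=1, so ring A is aromatic (thiophene).
Ring B has four sp³ carbons, so it is not fully conjugated — not aromatic (cyclohexene).
Ring C has only sp² ring atoms; a planar conformation would have a fully conjugated π system of 4 electrons. But 4 = 4(1), which is 4n not 4n+2, so ring C is not aromatic (cyclobutadiene) — cyclobutadiene is antiaromatic and distorts to a rectangle.
Aromatic: A. Total: 1.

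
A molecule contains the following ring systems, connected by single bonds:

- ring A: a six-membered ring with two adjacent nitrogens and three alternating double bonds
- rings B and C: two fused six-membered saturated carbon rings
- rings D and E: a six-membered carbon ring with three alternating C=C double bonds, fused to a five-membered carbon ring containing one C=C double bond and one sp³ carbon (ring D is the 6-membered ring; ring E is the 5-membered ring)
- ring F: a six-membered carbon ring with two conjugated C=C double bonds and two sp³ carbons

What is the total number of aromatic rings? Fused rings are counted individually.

Ring A is planar and fully conjugated; 3 ring double bonds give 6 π electrons. 6 = 4(1)+2, so ring A is aromatic (pyridazine).
Ring B has only sp³ atoms, so it is not fully conjugated — not aromatic (cyclohexane ring).
Ring C has only sp³ atoms, so it is not fully conjugated — not aromatic (cyclohexane ring).
Ring D is fully conjugated (every ring atom contributes a p orbital); 3 ring double bonds give 6 π electrons. That satisfies 4n+2 with n=1, so ring D is aromatic (benzene ring).
Ring E has one sp³ carbon, so it is not fully conjugated — not aromatic (cyclopentene ring).
Ring F has two sp³ carbons, so it is not fully conjugated — not aromatic (1,3-cyclohexadiene).
Aromatic: A, D. Total: 2.

2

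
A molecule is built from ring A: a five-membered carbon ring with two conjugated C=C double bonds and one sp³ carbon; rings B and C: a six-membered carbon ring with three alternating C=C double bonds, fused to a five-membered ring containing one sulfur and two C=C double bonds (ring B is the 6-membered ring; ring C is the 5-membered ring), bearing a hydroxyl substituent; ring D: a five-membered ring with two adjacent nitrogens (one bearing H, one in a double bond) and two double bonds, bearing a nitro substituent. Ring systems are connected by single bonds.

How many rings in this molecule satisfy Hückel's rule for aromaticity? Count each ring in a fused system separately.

3

Ring A has one sp³ carbon, so it is not fully conjugated — not aromatic (cyclopentadiene).
Rings B and C form a fused bicyclic system (with one sulfur) with 9 sp² atoms and 10 π electrons from ring double bonds plus a heteroatom lone pair. 10 = 4(2)+2, so the system is aromatic and both rings count as aromatic (benzothiophene).
Ring D has a continuous p-orbital overlap around the ring; 2 ring double bonds (4 π electrons) plus a heteroatom lone pair (2) give 6 π electrons. Since 6 = 4n+2 (n=1), ring D is aromatic (pyrazole).
Aromatic: B, C, D. Total: 3.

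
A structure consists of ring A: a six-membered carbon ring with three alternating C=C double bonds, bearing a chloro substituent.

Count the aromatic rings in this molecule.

1

Ring A has a continuous p-orbital overlap around the ring; 3 ring double bonds give 6 π electrons. 6 = 4(1)+2, so ring A is aromatic (benzene).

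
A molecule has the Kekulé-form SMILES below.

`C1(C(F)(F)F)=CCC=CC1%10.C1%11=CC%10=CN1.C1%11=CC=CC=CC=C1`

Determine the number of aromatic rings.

The SMILES encodes a six-membered carbon ring with two isolated C=C double bonds and two sp³ carbons; a five-membered ring of four carbons and one nitrogen bearing a hydrogen, with two C=C double bonds; an eight-membered carbon ring with four alternating C=C double bonds.
The 6-membered ring has two sp³ carbons, so it is not fully conjugated — not aromatic (1,4-cyclohexadiene).
The 5-membered ring with one N–H has a continuous p-orbital overlap around the ring; 2 ring double bonds (4 π electrons) plus a heteroatom lone pair (2) give 6 π electrons. Since 6 = 4n+2 (n=1), it is aromatic (pyrrole).
The 8-membered ring has only sp² ring atoms; a planar conformation would have a fully conjugated π system of 8 electrons. But 8 = 4(2), which is 4n not 4n+2, so it is not aromatic (cyclooctatetraene) — cyclooctatetraene distorts into a non-planar tub to avoid antiaromaticity.
1 of the 3 rings is aromatic. Total: 1.

1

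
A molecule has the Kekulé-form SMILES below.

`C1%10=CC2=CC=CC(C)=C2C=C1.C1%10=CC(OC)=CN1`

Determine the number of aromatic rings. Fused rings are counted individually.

3

The SMILES encodes two fused six-membered carbon rings, each with three alternating C=C double bonds; a five-membered ring of four carbons and one nitrogen bearing a hydrogen, with two C=C double bonds.
The fused 6/6-membered bicyclic is a single π system with 10 sp² atoms and 10 π electrons from ring double bonds. 10 = 4(2)+2, so the system is aromatic and both rings count as aromatic (naphthalene).
The 5-membered ring with one N–H has a continuous p-orbital overlap around the ring; 2 ring double bonds (4 π electrons) plus a heteroatom lone pair (2) give 6 π electrons. Since 6 = 4n+2 (n=1), it is aromatic (pyrrole).
3 of the 3 rings are aromatic. Total: 3.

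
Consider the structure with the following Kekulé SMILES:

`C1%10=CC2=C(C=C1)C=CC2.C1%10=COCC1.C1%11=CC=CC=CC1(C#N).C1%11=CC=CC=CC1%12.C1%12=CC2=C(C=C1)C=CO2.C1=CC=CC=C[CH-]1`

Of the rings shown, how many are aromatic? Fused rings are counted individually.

The SMILES encodes a six-membered carbon ring with three alternating C=C double bonds, fused to a five-membered carbon ring containing one C=C double bond and one sp³ carbon; a five-membered ring of four carbons and one oxygen, with one C=C double bond and two sp³ carbons; a seven-membered carbon ring with three C=C double bonds and one sp³ carbon; a seven-membered carbon ring with three C=C double bonds and one sp³ carbon; a six-membered carbon ring with three alternating C=C double bonds, fused to a five-membered ring containing one oxygen and two C=C double bonds; a seven-membered all-carbon ring bearing a negative charge on one carbon, with three C=C double bonds.
The 6-membered ring has a continuous p-orbital overlap around the ring; 3 ring double bonds give 6 π electrons. That satisfies 4n+2 with n=1, so it is aromatic (benzene ring).
The 5-membered ring has one sp³ carbon, so it is not fully conjugated — not aromatic (cyclopentene ring).
The 5-membered ring with one oxygen has two sp³ carbons, so it is not fully conjugated — not aromatic (2,3-dihydrofuran).
The 7-membered ring has one sp³ carbon, so it is not fully conjugated — not aromatic (cycloheptatriene).
The second 7-membered ring has one sp³ carbon, so it is not fully conjugated — not aromatic (cycloheptatriene).
The fused 6/5-membered bicyclic (with one oxygen) is a single π system with 9 sp² atoms and 10 π electrons from ring double bonds plus a heteroatom lone pair. 10 = 4(2)+2, so the system is aromatic and both rings count as aromatic (benzofuran).
The third 7-membered ring has only sp² ring atoms; a planar conformation would have a fully conjugated π system of 8 electrons. But 8 = 4(2), which is 4n not 4n+2, so it is not aromatic (cycloheptatrienyl anion).
3 of the 8 rings are aromatic. Total: 3.

3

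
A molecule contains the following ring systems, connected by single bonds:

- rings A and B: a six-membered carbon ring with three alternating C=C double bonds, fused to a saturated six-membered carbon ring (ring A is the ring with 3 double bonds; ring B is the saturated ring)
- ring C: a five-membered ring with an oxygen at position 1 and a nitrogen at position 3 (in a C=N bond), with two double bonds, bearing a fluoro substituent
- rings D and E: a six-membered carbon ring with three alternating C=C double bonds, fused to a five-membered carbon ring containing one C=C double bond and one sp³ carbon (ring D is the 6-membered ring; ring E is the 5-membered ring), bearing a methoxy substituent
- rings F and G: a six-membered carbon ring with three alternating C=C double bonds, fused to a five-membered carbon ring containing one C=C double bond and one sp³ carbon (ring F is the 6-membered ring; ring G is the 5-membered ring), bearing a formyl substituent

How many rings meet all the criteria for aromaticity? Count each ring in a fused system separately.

Ring A is planar and fully conjugated; 3 ring double bonds give 6 π electrons. 6 = 4(1)+2, so ring A is aromatic (benzene ring).
Ring B has four sp³ carbons, so it is not fully conjugated — not aromatic (cyclohexane ring).
Ring C is planar and fully conjugated; 2 ring double bonds (4 π electrons) plus a heteroatom lone pair (2) give 6 π electrons. That satisfies 4n+2 with n=1, so ring C is aromatic (oxazole).
Ring D is fully conjugated (every ring atom contributes a p orbital); 3 ring double bonds give 6 π electrons. 6 = 4(1)+2, so ring D is aromatic (benzene ring).
Ring E has one sp³ carbon, so it is not fully conjugated — not aromatic (cyclopentene ring).
Ring F is planar and fully conjugated; 3 ring double bonds give 6 π electrons. Since 6 = 4n+2 (n=1), ring F is aromatic (benzene ring).
Ring G has one sp³ carbon, so it is not fully conjugated — not aromatic (cyclopentene ring).
Aromatic: A, C, D, F. Total: 4.

4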